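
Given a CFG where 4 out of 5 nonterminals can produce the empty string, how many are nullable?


Nonterminals: {S, A, B, C, D}
A nonterminal is nullable if it can derive epsilon
Counting nullable nonterminals: 4
Total nullable = 4

4


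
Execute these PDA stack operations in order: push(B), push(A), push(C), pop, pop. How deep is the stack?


Tracing stack operations:
  push(B) -> stack = [B], depth=1
  push(A) -> stack = [B,A], depth=2
  push(C) -> stack = [B,A,C], depth=3
  pop -> removed C, stack = [B,A], depth=2
  pop -> removed A, stack = [B], depth=1
Final depth = 1

1


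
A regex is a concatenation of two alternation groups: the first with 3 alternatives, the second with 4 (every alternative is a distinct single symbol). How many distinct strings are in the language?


First group: 3 alternatives
Second group: 4 alternatives
Concatenation: each choice from group 1 pairs with each from group 2
Total = 3 x 4 = 12

12


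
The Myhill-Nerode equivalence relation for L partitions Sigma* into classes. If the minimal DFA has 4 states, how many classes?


Myhill-Nerode theorem:
Number of equivalence classes = number of states in minimal DFA
Minimal DFA states = 4
Therefore equivalence classes = 4

4


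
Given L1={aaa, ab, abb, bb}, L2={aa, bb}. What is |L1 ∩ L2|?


L1 = {aaa, ab, abb, bb}
L2 = {aa, bb}
Checking each string in L1 against L2:
  'aaa': in L2? No
  'ab': in L2? No
  'abb': in L2? No
  'bb': in L2? Yes
Intersection = {bb}
|L1 ∩ L2| = 1

1


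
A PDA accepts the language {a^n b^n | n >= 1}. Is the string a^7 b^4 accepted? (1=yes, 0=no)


Language requires equal numbers of a's and b's
PDA pushes for each 'a', pops for each 'b'
Number of a's = 7
Number of b's = 4
7 != 4 -> Reject

0


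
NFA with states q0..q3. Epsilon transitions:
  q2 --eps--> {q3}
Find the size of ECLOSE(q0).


Starting from q0
Initialize closure = {q0}
q0 has no outgoing epsilon transitions -> nothing to add
Final closure: {q0}
Size = 1

1


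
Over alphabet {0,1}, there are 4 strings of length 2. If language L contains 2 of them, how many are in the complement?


Alphabet: {0,1}
String length: 2
Total strings of length 2 = 2^2 = 4
Strings in L = 2
Complement = total - |L|
= 4 - 2
= 2

2


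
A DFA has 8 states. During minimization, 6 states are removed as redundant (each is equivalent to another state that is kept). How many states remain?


Original DFA: 8 states
Redundant states removed: 6
Minimized states = original - removed
= 8 - 6
= 2

2


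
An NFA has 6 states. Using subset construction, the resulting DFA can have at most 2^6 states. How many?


NFA has 6 states
Subset construction: each DFA state = subset of NFA states
Maximum subsets = 2^6
2^6 = 64

64


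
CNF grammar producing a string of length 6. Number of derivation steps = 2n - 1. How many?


Chomsky Normal Form derivation:
String length n = 6
Each step either:
  - Splits a nonterminal into two (n-1 such steps)
  - Converts a nonterminal to terminal (n such steps)
Total = (n-1) + n = 2n - 1
= 2(6) - 1
= 12 - 1
= 11

11


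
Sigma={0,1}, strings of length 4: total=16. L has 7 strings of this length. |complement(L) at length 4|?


Alphabet: {0,1}
String length: 4
Total strings of length 4 = 2^4 = 16
Strings in L = 7
Complement = total - |L|
= 16 - 7
= 9

9


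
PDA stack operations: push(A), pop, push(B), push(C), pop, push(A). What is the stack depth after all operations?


Tracing stack operations:
  push(A) -> stack = [A], depth=1
  pop -> removed A, stack = [], depth=0
  push(B) -> stack = [B], depth=1
  push(C) -> stack = [B,C], depth=2
  pop -> removed C, stack = [B], depth=1
  push(A) -> stack = [B,A], depth=2
Final depth = 2

2


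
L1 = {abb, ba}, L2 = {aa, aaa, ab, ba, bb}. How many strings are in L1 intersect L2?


L1 = {abb, ba}
L2 = {aa, aaa, ab, ba, bb}
Checking each string in L1 against L2:
  'abb': in L2? No
  'ba': in L2? Yes
Intersection = {ba}
|L1 ∩ L2| = 1

1


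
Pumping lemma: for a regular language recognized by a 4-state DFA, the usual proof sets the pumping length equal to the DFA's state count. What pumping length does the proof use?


Pumping lemma for regular languages (standard proof):
Take p = |Q|, the number of DFA states.
Any string of length >= |Q| passes through |Q|+1 states while reading its first |Q| symbols,
so by pigeonhole some state repeats, giving the loop that can be pumped.
Here |Q| = 4
Therefore the proof uses p = 4

4


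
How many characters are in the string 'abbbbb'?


String: 'abbbbb'
Counting characters:
  'a' appears 1 time(s)
  'b' appears 5 time(s)
Total length = 1 + 5 = 6

6


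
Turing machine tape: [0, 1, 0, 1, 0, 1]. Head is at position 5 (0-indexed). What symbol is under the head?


Tape: [0, 1, 0, 1, 0, 1]
Positions: 0 1 2 3 4 5
Values:    0 1 0 1 0 1
Head at position 5
tape[5] = 1

1


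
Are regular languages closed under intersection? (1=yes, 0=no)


Regular languages are closed under:
- Union (DFA product construction)
- Intersection (DFA product construction)
- Complement (swap accept/reject states)
- Concatenation (NFA construction)
- Kleene star (NFA construction)
intersection is in this list
Therefore: closed

1


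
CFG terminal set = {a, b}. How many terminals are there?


Terminal symbols: a, b
Counting each: a (#1), b (#2)
Total = 2

2


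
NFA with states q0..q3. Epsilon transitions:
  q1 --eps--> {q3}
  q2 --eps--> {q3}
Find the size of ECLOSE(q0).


Starting from q0
Initialize closure = {q0}
q0 has no outgoing epsilon transitions -> nothing to add
Final closure: {q0}
Size = 1

1


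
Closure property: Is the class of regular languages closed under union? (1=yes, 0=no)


Regular languages are closed under all standard operations:
- Union: Yes (product construction)
- Intersection: Yes (product construction)
- Complement: Yes (swap accept/reject)
- Concatenation: Yes (NFA construction)
Operation: union -> Closed

1


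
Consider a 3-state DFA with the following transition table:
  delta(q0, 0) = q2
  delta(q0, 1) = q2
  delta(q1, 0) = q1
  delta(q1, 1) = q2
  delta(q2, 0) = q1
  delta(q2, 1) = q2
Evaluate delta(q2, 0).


Looking up transition function:
delta(q2, 0) in the table
Row: q2, Column: 0
Result: q1

q1


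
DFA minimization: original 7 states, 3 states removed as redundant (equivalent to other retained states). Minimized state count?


Original DFA: 7 states
Redundant states removed: 3
Minimized states = original - removed
= 7 - 3
= 4

4


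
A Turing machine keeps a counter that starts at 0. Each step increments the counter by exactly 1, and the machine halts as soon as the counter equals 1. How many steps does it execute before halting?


Counter starts at 0. Counting sequence:
  Step 1: counter = 1
Counter reached 1 -> halt
Total steps = 1

1


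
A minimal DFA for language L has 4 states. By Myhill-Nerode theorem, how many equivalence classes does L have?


Myhill-Nerode theorem:
Number of equivalence classes = number of states in minimal DFA
Minimal DFA states = 4
Therefore equivalence classes = 4

4


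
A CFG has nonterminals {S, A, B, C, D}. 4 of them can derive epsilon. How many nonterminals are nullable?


Nonterminals: {S, A, B, C, D}
A nonterminal is nullable if it can derive epsilon
Counting nullable nonterminals: 4
Total nullable = 4

4


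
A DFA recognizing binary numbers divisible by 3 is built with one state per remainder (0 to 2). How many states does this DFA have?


Divisibility by 3 is tracked via the remainder mod 3: 0, 1, ..., 2
The construction assigns one state to each remainder
Number of remainders = 3

3


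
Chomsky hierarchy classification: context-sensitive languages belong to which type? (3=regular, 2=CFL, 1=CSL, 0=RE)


Chomsky hierarchy levels:
  Type 3: Regular (DFA/NFA/regex)
  Type 2: Context-free (PDA)
  Type 1: Context-sensitive
  Type 0: Recursively enumerable (TM)
'context-sensitive' corresponds to Type 1

1


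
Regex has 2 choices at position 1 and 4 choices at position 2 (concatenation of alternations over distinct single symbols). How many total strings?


First group: 2 alternatives
Second group: 4 alternatives
Concatenation: each choice from group 1 pairs with each from group 2
Total = 2 x 4 = 8

8


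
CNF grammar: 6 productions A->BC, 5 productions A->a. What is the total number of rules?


CNF allows two rule forms:
  A -> BC (binary): 6 rules
  A -> a (terminal): 5 rules
Total = 6 + 5 = 11

11


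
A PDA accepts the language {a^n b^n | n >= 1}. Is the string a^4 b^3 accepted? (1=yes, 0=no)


Language requires equal numbers of a's and b's
PDA pushes for each 'a', pops for each 'b'
Number of a's = 4
Number of b's = 3
4 != 3 -> Reject

0


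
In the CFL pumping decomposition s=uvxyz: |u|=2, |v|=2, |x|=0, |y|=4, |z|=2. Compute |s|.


|s| = |u| + |v| + |x| + |y| + |z|
= 2 + 2 + 0 + 4 + 2
= 4 + 0 + 6
= 4 + 6
= 10

10


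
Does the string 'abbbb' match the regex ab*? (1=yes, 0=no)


Pattern: ab*
String: 'abbbb'
Pattern requires: exactly one 'a' followed by zero or more 'b's
First char is 'a' -> OK
Rest 'bbbb': all b's? Yes
Result: 1

1


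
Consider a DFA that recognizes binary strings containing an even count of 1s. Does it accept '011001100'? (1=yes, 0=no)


DFA has 2 states: q_even (start, accept=yes) and q_odd
Processing string '011001100' character by character:
  Position 0: read '0', 1-count=0 -> q_even (no change)
  Position 1: read '1', 1-count=1 -> q_odd
  Position 2: read '1', 1-count=2 -> q_even
  Position 3: read '0', 1-count=2 -> q_even (no change)
  Position 4: read '0', 1-count=2 -> q_even (no change)
  Position 5: read '1', 1-count=3 -> q_odd
  Position 6: read '1', 1-count=4 -> q_even
  Position 7: read '0', 1-count=4 -> q_even (no change)
  Position 8: read '0', 1-count=4 -> q_even (no change)
Final state: q_even, total 1s = 4 (even); the DFA requires an even count -> accept

1


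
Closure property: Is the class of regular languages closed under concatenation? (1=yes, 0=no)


Regular languages are closed under all standard operations:
- Union: Yes (product construction)
- Intersection: Yes (product construction)
- Complement: Yes (swap accept/reject)
- Concatenation: Yes (NFA construction)
Operation: concatenation -> Closed

1


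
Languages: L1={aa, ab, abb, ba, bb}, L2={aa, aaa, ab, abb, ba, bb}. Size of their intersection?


L1 = {aa, ab, abb, ba, bb}
L2 = {aa, aaa, ab, abb, ba, bb}
Checking each string in L1 against L2:
  'aa': in L2? Yes
  'ab': in L2? Yes
  'abb': in L2? Yes
  'ba': in L2? Yes
  'bb': in L2? Yes
Intersection = {aa, ab, abb, ba, bb}
|L1 ∩ L2| = 5

5


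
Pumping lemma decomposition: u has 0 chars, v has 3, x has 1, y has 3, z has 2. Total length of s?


|s| = |u| + |v| + |x| + |y| + |z|
= 0 + 3 + 1 + 3 + 2
= 3 + 1 + 5
= 4 + 5
= 9

9


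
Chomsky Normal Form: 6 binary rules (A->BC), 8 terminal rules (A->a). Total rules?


CNF allows two rule forms:
  A -> BC (binary): 6 rules
  A -> a (terminal): 8 rules
Total = 6 + 8 = 14

14


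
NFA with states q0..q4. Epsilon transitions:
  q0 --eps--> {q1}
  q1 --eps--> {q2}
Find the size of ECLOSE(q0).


Starting from q0
Initialize closure = {q0}
Follow epsilon from q0 -> add q1
Follow epsilon from q1 -> add q2
Final closure: {q0, q1, q2}
Size = 3

3


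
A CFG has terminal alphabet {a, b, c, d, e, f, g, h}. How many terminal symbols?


Terminal symbols: a, b, c, d, e, f, g, h
Counting each: a (#1), b (#2), c (#3), d (#4), e (#5), f (#6), g (#7), h (#8)
Total = 8

8


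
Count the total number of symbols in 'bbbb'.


String: 'bbbb'
Counting characters:
  'b' appears 4 time(s)
Total length = 0 + 4 = 4

4


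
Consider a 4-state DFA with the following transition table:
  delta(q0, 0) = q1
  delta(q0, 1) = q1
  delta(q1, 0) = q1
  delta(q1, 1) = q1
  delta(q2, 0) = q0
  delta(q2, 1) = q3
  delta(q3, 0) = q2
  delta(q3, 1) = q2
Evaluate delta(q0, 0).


Looking up transition function:
delta(q0, 0) in the table
Row: q0, Column: 0
Result: q1

q1


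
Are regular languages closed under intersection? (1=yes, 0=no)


Regular languages are closed under:
- Union (DFA product construction)
- Intersection (DFA product construction)
- Complement (swap accept/reject states)
- Concatenation (NFA construction)
- Kleene star (NFA construction)
intersection is in this list
Therefore: closed

1


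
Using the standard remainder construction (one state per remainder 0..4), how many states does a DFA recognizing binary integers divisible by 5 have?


Divisibility by 5 is tracked via the remainder mod 5: 0, 1, ..., 4
The construction assigns one state to each remainder
Number of remainders = 5

5


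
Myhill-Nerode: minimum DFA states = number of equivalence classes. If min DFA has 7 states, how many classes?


Myhill-Nerode theorem:
Number of equivalence classes = number of states in minimal DFA
Minimal DFA states = 7
Therefore equivalence classes = 7

7


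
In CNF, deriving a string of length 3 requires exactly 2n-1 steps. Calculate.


Chomsky Normal Form derivation:
String length n = 3
Each step either:
  - Splits a nonterminal into two (n-1 such steps)
  - Converts a nonterminal to terminal (n such steps)
Total = (n-1) + n = 2n - 1
= 2(3) - 1
= 6 - 1
= 5

5


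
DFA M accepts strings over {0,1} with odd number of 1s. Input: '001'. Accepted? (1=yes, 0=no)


DFA has 2 states: q_even (start, accept=no) and q_odd
Processing string '001' character by character:
  Position 0: read '0', 1-count=0 -> q_even (no change)
  Position 1: read '0', 1-count=0 -> q_even (no change)
  Position 2: read '1', 1-count=1 -> q_odd
Final state: q_odd, total 1s = 1 (odd); the DFA requires an odd count -> accept

1


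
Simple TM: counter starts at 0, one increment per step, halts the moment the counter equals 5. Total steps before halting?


Counter starts at 0. Counting sequence:
  Step 1: counter = 1
  Step 2: counter = 2
  Step 3: counter = 3
  Step 4: counter = 4
  Step 5: counter = 5
Counter reached 5 -> halt
Total steps = 5

5


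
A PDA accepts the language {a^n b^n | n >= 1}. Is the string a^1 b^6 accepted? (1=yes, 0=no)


Language requires equal numbers of a's and b's
PDA pushes for each 'a', pops for each 'b'
Number of a's = 1
Number of b's = 6
1 != 6 -> Reject

0


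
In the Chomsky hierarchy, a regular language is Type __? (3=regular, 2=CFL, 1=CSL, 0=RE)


Chomsky hierarchy levels:
  Type 3: Regular (DFA/NFA/regex)
  Type 2: Context-free (PDA)
  Type 1: Context-sensitive
  Type 0: Recursively enumerable (TM)
'regular' corresponds to Type 3

3


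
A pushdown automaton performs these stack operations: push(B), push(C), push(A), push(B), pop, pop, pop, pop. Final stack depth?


Tracing stack operations:
  push(B) -> stack = [B], depth=1
  push(C) -> stack = [B,C], depth=2
  push(A) -> stack = [B,C,A], depth=3
  push(B) -> stack = [B,C,A,B], depth=4
  pop -> removed B, stack = [B,C,A], depth=3
  pop -> removed A, stack = [B,C], depth=2
  pop -> removed C, stack = [B], depth=1
  pop -> removed B, stack = [], depth=0
Final depth = 0

0


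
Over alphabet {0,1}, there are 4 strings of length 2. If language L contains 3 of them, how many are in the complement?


Alphabet: {0,1}
String length: 2
Total strings of length 2 = 2^2 = 4
Strings in L = 3
Complement = total - |L|
= 4 - 3
= 1

1


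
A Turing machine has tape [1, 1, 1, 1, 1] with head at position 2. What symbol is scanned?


Tape: [1, 1, 1, 1, 1]
Positions: 0 1 2 3 4
Values:    1 1 1 1 1
Head at position 2
tape[2] = 1

1


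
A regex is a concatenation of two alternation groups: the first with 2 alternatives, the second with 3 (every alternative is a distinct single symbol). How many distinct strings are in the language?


First group: 2 alternatives
Second group: 3 alternatives
Concatenation: each choice from group 1 pairs with each from group 2
Total = 2 x 3 = 6

6


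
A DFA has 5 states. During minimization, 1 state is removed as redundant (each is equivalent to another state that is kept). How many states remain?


Original DFA: 5 states
Redundant states removed: 1
Minimized states = original - removed
= 5 - 1
= 4

4


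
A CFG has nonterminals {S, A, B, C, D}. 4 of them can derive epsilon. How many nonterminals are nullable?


Nonterminals: {S, A, B, C, D}
A nonterminal is nullable if it can derive epsilon
Counting nullable nonterminals: 4
Total nullable = 4

4


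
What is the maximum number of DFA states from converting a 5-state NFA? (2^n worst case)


NFA has 5 states
Subset construction: each DFA state = subset of NFA states
Maximum subsets = 2^5
2^5 = 32

32


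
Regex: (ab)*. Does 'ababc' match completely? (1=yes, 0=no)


Pattern: (ab)*
String: 'ababc'
Pattern requires: zero or more repetitions of 'ab'
Length 5 is odd -> cannot be (ab)* -> no match
Result: 0

0


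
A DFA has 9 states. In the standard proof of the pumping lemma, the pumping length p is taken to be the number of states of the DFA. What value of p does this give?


Pumping lemma for regular languages (standard proof):
Take p = |Q|, the number of DFA states.
Any string of length >= |Q| passes through |Q|+1 states while reading its first |Q| symbols,
so by pigeonhole some state repeats, giving the loop that can be pumped.
Here |Q| = 9
Therefore the proof uses p = 9

9


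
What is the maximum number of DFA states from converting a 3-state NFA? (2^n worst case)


NFA has 3 states
Subset construction: each DFA state = subset of NFA states
Maximum subsets = 2^3
2^3 = 8

8


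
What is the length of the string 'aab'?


String: 'aab'
Counting characters:
  'a' appears 2 time(s)
  'b' appears 1 time(s)
Total length = 2 + 1 = 3

3


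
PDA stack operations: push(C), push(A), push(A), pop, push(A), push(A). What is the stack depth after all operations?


Tracing stack operations:
  push(C) -> stack = [C], depth=1
  push(A) -> stack = [C,A], depth=2
  push(A) -> stack = [C,A,A], depth=3
  pop -> removed A, stack = [C,A], depth=2
  push(A) -> stack = [C,A,A], depth=3
  push(A) -> stack = [C,A,A,A], depth=4
Final depth = 4

4


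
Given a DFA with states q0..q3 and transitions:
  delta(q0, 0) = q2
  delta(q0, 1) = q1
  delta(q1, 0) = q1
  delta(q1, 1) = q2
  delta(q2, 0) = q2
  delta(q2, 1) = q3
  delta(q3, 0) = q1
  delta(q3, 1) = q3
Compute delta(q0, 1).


Looking up transition function:
delta(q0, 1) in the table
Row: q0, Column: 1
Result: q1

q1


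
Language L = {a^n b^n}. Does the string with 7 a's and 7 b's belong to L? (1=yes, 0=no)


Language requires equal numbers of a's and b's
PDA pushes for each 'a', pops for each 'b'
Number of a's = 7
Number of b's = 7
7 == 7 -> Accept

1


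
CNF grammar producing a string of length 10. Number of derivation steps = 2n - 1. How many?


Chomsky Normal Form derivation:
String length n = 10
Each step either:
  - Splits a nonterminal into two (n-1 such steps)
  - Converts a nonterminal to terminal (n such steps)
Total = (n-1) + n = 2n - 1
= 2(10) - 1
= 20 - 1
= 19

19


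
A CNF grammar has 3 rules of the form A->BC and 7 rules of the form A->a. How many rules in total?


CNF allows two rule forms:
  A -> BC (binary): 3 rules
  A -> a (terminal): 7 rules
Total = 3 + 7 = 10

10


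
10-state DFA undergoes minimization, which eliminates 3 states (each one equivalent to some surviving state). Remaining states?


Original DFA: 10 states
Redundant states removed: 3
Minimized states = original - removed
= 10 - 3
= 7

7


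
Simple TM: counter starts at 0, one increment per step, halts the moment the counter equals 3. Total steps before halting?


Counter starts at 0. Counting sequence:
  Step 1: counter = 1
  Step 2: counter = 2
  Step 3: counter = 3
Counter reached 3 -> halt
Total steps = 3

3


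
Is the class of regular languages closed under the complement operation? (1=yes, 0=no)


Regular languages are closed under:
- Union (DFA product construction)
- Intersection (DFA product construction)
- Complement (swap accept/reject states)
- Concatenation (NFA construction)
- Kleene star (NFA construction)
complement is in this list
Therefore: closed

1


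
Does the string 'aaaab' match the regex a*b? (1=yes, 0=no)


Pattern: a*b
String: 'aaaab'
Pattern requires: zero or more 'a's followed by exactly one 'b'
Found 4 leading 'a's
Remaining: 'b'
Remaining is exactly 'b' -> match
Result: 1

1


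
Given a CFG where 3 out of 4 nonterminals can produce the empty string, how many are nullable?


Nonterminals: {S, A, B, C}
A nonterminal is nullable if it can derive epsilon
Counting nullable nonterminals: 3
Total nullable = 3

3


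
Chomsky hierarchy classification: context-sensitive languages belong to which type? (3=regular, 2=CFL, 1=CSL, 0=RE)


Chomsky hierarchy levels:
  Type 3: Regular (DFA/NFA/regex)
  Type 2: Context-free (PDA)
  Type 1: Context-sensitive
  Type 0: Recursively enumerable (TM)
'context-sensitive' corresponds to Type 1

1


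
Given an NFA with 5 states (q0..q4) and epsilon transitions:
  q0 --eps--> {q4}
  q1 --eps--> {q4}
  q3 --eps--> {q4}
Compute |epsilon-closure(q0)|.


Starting from q0
Initialize closure = {q0}
Follow epsilon from q0 -> add q4
Final closure: {q0, q4}
Size = 2

2


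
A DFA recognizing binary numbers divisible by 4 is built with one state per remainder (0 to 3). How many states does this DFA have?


Divisibility by 4 is tracked via the remainder mod 4: 0, 1, ..., 3
The construction assigns one state to each remainder
Number of remainders = 4

4


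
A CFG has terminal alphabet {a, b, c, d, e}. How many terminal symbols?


Terminal symbols: a, b, c, d, e
Counting each: a (#1), b (#2), c (#3), d (#4), e (#5)
Total = 5

5


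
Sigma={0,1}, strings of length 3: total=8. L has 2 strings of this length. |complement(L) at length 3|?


Alphabet: {0,1}
String length: 3
Total strings of length 3 = 2^3 = 8
Strings in L = 2
Complement = total - |L|
= 8 - 2
= 6

6


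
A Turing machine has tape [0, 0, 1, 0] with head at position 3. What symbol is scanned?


Tape: [0, 0, 1, 0]
Positions: 0 1 2 3
Values:    0 0 1 0
Head at position 3
tape[3] = 0

0


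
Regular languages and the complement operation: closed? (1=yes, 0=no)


Regular languages are closed under all standard operations:
- Union: Yes (product construction)
- Intersection: Yes (product construction)
- Complement: Yes (swap accept/reject)
- Concatenation: Yes (NFA construction)
Operation: complement -> Closed

1


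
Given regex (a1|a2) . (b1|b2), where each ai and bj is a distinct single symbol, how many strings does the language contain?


First group: 2 alternatives
Second group: 2 alternatives
Concatenation: each choice from group 1 pairs with each from group 2
Total = 2 x 2 = 4

4


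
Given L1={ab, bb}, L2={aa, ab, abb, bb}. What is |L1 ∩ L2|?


L1 = {ab, bb}
L2 = {aa, ab, abb, bb}
Checking each string in L1 against L2:
  'ab': in L2? Yes
  'bb': in L2? Yes
Intersection = {ab, bb}
|L1 ∩ L2| = 2

2


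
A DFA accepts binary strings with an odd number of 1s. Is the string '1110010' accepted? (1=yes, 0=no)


DFA has 2 states: q_even (start, accept=no) and q_odd
Processing string '1110010' character by character:
  Position 0: read '1', 1-count=1 -> q_odd
  Position 1: read '1', 1-count=2 -> q_even
  Position 2: read '1', 1-count=3 -> q_odd
  Position 3: read '0', 1-count=3 -> q_odd (no change)
  Position 4: read '0', 1-count=3 -> q_odd (no change)
  Position 5: read '1', 1-count=4 -> q_even
  Position 6: read '0', 1-count=4 -> q_even (no change)
Final state: q_even, total 1s = 4 (even); the DFA requires an odd count -> reject

0


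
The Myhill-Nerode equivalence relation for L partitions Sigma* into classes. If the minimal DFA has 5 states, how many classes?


Myhill-Nerode theorem:
Number of equivalence classes = number of states in minimal DFA
Minimal DFA states = 5
Therefore equivalence classes = 5

5


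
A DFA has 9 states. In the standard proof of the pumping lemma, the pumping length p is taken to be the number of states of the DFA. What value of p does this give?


Pumping lemma for regular languages (standard proof):
Take p = |Q|, the number of DFA states.
Any string of length >= |Q| passes through |Q|+1 states while reading its first |Q| symbols,
so by pigeonhole some state repeats, giving the loop that can be pumped.
Here |Q| = 9
Therefore the proof uses p = 9

9


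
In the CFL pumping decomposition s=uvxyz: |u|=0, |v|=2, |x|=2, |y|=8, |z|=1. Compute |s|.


|s| = |u| + |v| + |x| + |y| + |z|
= 0 + 2 + 2 + 8 + 1
= 2 + 2 + 9
= 4 + 9
= 13

13


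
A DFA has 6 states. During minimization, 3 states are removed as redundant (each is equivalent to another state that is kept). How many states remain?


Original DFA: 6 states
Redundant states removed: 3
Minimized states = original - removed
= 6 - 3
= 3

3


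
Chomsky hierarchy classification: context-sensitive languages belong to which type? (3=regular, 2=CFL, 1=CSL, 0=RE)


Chomsky hierarchy levels:
  Type 3: Regular (DFA/NFA/regex)
  Type 2: Context-free (PDA)
  Type 1: Context-sensitive
  Type 0: Recursively enumerable (TM)
'context-sensitive' corresponds to Type 1

1


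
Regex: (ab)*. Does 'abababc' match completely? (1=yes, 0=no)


Pattern: (ab)*
String: 'abababc'
Pattern requires: zero or more repetitions of 'ab'
Length 7 is odd -> cannot be (ab)* -> no match
Result: 0

0


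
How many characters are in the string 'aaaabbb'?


String: 'aaaabbb'
Counting characters:
  'a' appears 4 time(s)
  'b' appears 3 time(s)
Total length = 4 + 3 = 7

7


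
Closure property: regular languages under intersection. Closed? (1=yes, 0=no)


Regular languages are closed under:
- Union (DFA product construction)
- Intersection (DFA product construction)
- Complement (swap accept/reject states)
- Concatenation (NFA construction)
- Kleene star (NFA construction)
intersection is in this list
Therefore: closed

1


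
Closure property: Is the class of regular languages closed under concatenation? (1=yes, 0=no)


Regular languages are closed under all standard operations:
- Union: Yes (product construction)
- Intersection: Yes (product construction)
- Complement: Yes (swap accept/reject)
- Concatenation: Yes (NFA construction)
Operation: concatenation -> Closed

1


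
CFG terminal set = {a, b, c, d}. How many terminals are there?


Terminal symbols: a, b, c, d
Counting each: a (#1), b (#2), c (#3), d (#4)
Total = 4

4


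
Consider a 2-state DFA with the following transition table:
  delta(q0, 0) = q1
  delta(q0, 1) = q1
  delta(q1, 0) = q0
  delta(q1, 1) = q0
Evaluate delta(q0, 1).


Looking up transition function:
delta(q0, 1) in the table
Row: q0, Column: 1
Result: q1

q1


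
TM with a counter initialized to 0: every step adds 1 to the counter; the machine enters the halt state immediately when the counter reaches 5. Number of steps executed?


Counter starts at 0. Counting sequence:
  Step 1: counter = 1
  Step 2: counter = 2
  Step 3: counter = 3
  Step 4: counter = 4
  Step 5: counter = 5
Counter reached 5 -> halt
Total steps = 5

5


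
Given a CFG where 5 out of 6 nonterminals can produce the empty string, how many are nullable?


Nonterminals: {S, A, B, C, D, E}
A nonterminal is nullable if it can derive epsilon
Counting nullable nonterminals: 5
Total nullable = 5

5


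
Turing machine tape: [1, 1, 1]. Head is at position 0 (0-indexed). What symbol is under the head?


Tape: [1, 1, 1]
Positions: 0 1 2
Values:    1 1 1
Head at position 0
tape[0] = 1

1


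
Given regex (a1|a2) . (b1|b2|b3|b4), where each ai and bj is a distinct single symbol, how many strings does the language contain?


First group: 2 alternatives
Second group: 4 alternatives
Concatenation: each choice from group 1 pairs with each from group 2
Total = 2 x 4 = 8

8


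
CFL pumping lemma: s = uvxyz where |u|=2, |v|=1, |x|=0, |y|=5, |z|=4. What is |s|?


|s| = |u| + |v| + |x| + |y| + |z|
= 2 + 1 + 0 + 5 + 4
= 3 + 0 + 9
= 3 + 9
= 12

12


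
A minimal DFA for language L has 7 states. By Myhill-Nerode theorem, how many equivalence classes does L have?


Myhill-Nerode theorem:
Number of equivalence classes = number of states in minimal DFA
Minimal DFA states = 7
Therefore equivalence classes = 7

7


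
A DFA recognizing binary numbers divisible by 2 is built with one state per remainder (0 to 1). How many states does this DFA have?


Divisibility by 2 is tracked via the remainder mod 2: 0, 1, ..., 1
The construction assigns one state to each remainder
Number of remainders = 2

2


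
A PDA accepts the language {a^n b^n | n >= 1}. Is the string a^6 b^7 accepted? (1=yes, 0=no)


Language requires equal numbers of a's and b's
PDA pushes for each 'a', pops for each 'b'
Number of a's = 6
Number of b's = 7
6 != 7 -> Reject

0


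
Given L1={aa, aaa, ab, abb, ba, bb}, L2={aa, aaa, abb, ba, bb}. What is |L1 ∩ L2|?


L1 = {aa, aaa, ab, abb, ba, bb}
L2 = {aa, aaa, abb, ba, bb}
Checking each string in L1 against L2:
  'aa': in L2? Yes
  'aaa': in L2? Yes
  'ab': in L2? No
  'abb': in L2? Yes
  'ba': in L2? Yes
  'bb': in L2? Yes
Intersection = {aa, aaa, abb, ba, bb}
|L1 ∩ L2| = 5

5


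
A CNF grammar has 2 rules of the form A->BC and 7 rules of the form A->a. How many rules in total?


CNF allows two rule forms:
  A -> BC (binary): 2 rules
  A -> a (terminal): 7 rules
Total = 2 + 7 = 9

9


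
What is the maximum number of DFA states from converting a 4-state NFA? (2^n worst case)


NFA has 4 states
Subset construction: each DFA state = subset of NFA states
Maximum subsets = 2^4
2^4 = 16

16


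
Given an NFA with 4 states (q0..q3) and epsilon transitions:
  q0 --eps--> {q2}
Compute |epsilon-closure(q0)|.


Starting from q0
Initialize closure = {q0}
Follow epsilon from q0 -> add q2
Final closure: {q0, q2}
Size = 2

2


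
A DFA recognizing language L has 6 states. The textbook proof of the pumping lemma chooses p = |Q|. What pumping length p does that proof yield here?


Pumping lemma for regular languages (standard proof):
Take p = |Q|, the number of DFA states.
Any string of length >= |Q| passes through |Q|+1 states while reading its first |Q| symbols,
so by pigeonhole some state repeats, giving the loop that can be pumped.
Here |Q| = 6
Therefore the proof uses p = 6

6


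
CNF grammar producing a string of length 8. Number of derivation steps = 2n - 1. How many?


Chomsky Normal Form derivation:
String length n = 8
Each step either:
  - Splits a nonterminal into two (n-1 such steps)
  - Converts a nonterminal to terminal (n such steps)
Total = (n-1) + n = 2n - 1
= 2(8) - 1
= 16 - 1
= 15

15


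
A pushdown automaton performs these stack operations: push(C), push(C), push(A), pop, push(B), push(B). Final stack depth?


Tracing stack operations:
  push(C) -> stack = [C], depth=1
  push(C) -> stack = [C,C], depth=2
  push(A) -> stack = [C,C,A], depth=3
  pop -> removed A, stack = [C,C], depth=2
  push(B) -> stack = [C,C,B], depth=3
  push(B) -> stack = [C,C,B,B], depth=4
Final depth = 4

4


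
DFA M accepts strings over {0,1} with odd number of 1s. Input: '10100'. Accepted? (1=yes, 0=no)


DFA has 2 states: q_even (start, accept=no) and q_odd
Processing string '10100' character by character:
  Position 0: read '1', 1-count=1 -> q_odd
  Position 1: read '0', 1-count=1 -> q_odd (no change)
  Position 2: read '1', 1-count=2 -> q_even
  Position 3: read '0', 1-count=2 -> q_even (no change)
  Position 4: read '0', 1-count=2 -> q_even (no change)
Final state: q_even, total 1s = 2 (even); the DFA requires an odd count -> reject

0


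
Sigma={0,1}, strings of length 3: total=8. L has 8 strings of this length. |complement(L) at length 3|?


Alphabet: {0,1}
String length: 3
Total strings of length 3 = 2^3 = 8
Strings in L = 8
Complement = total - |L|
= 8 - 8
= 0

0


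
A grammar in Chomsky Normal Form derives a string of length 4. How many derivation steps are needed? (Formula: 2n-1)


Chomsky Normal Form derivation:
String length n = 4
Each step either:
  - Splits a nonterminal into two (n-1 such steps)
  - Converts a nonterminal to terminal (n such steps)
Total = (n-1) + n = 2n - 1
= 2(4) - 1
= 8 - 1
= 7

7


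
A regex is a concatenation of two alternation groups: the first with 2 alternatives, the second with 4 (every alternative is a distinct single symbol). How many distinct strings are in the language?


First group: 2 alternatives
Second group: 4 alternatives
Concatenation: each choice from group 1 pairs with each from group 2
Total = 2 x 4 = 8

8


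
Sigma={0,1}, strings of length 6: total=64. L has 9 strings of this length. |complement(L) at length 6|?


Alphabet: {0,1}
String length: 6
Total strings of length 6 = 2^6 = 64
Strings in L = 9
Complement = total - |L|
= 64 - 9
= 55

55


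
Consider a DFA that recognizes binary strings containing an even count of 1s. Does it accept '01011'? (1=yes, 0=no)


DFA has 2 states: q_even (start, accept=yes) and q_odd
Processing string '01011' character by character:
  Position 0: read '0', 1-count=0 -> q_even (no change)
  Position 1: read '1', 1-count=1 -> q_odd
  Position 2: read '0', 1-count=1 -> q_odd (no change)
  Position 3: read '1', 1-count=2 -> q_even
  Position 4: read '1', 1-count=3 -> q_odd
Final state: q_odd, total 1s = 3 (odd); the DFA requires an even count -> reject

0


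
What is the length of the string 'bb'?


String: 'bb'
Counting characters:
  'b' appears 2 time(s)
Total length = 0 + 2 = 2

2


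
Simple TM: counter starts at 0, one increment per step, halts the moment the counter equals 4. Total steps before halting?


Counter starts at 0. Counting sequence:
  Step 1: counter = 1
  Step 2: counter = 2
  Step 3: counter = 3
  Step 4: counter = 4
Counter reached 4 -> halt
Total steps = 4

4


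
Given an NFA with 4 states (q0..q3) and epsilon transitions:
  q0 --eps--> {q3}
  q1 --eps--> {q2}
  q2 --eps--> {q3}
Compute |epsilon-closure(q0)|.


Starting from q0
Initialize closure = {q0}
Follow epsilon from q0 -> add q3
Final closure: {q0, q3}
Size = 2

2


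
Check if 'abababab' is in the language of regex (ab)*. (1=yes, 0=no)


Pattern: (ab)*
String: 'abababab'
Pattern requires: zero or more repetitions of 'ab'
Pairs: ['ab', 'ab', 'ab', 'ab']
All pairs are 'ab'? Yes
Result: 1

1


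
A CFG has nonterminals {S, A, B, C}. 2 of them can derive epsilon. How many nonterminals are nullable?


Nonterminals: {S, A, B, C}
A nonterminal is nullable if it can derive epsilon
Counting nullable nonterminals: 2
Total nullable = 2

2


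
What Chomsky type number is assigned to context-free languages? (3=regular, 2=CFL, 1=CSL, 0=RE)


Chomsky hierarchy levels:
  Type 3: Regular (DFA/NFA/regex)
  Type 2: Context-free (PDA)
  Type 1: Context-sensitive
  Type 0: Recursively enumerable (TM)
'context-free' corresponds to Type 2

2


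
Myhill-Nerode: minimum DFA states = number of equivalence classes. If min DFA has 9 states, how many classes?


Myhill-Nerode theorem:
Number of equivalence classes = number of states in minimal DFA
Minimal DFA states = 9
Therefore equivalence classes = 9

9


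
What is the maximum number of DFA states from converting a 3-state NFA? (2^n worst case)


NFA has 3 states
Subset construction: each DFA state = subset of NFA states
Maximum subsets = 2^3
2^3 = 8

8


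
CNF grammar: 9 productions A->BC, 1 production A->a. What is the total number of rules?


CNF allows two rule forms:
  A -> BC (binary): 9 rules
  A -> a (terminal): 1 rule
Total = 9 + 1 = 10

10


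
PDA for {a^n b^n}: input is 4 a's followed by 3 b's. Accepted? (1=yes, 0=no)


Language requires equal numbers of a's and b's
PDA pushes for each 'a', pops for each 'b'
Number of a's = 4
Number of b's = 3
4 != 3 -> Reject

0


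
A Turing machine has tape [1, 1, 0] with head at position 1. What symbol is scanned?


Tape: [1, 1, 0]
Positions: 0 1 2
Values:    1 1 0
Head at position 1
tape[1] = 1

1


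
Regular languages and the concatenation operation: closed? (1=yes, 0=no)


Regular languages are closed under all standard operations:
- Union: Yes (product construction)
- Intersection: Yes (product construction)
- Complement: Yes (swap accept/reject)
- Concatenation: Yes (NFA construction)
Operation: concatenation -> Closed

1


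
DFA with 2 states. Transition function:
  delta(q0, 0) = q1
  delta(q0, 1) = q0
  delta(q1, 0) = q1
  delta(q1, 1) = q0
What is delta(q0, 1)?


Looking up transition function:
delta(q0, 1) in the table
Row: q0, Column: 1
Result: q0

q0


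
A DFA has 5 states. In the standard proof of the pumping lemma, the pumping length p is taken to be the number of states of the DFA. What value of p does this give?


Pumping lemma for regular languages (standard proof):
Take p = |Q|, the number of DFA states.
Any string of length >= |Q| passes through |Q|+1 states while reading its first |Q| symbols,
so by pigeonhole some state repeats, giving the loop that can be pumped.
Here |Q| = 5
Therefore the proof uses p = 5

5


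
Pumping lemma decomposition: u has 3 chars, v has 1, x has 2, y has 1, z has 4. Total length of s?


|s| = |u| + |v| + |x| + |y| + |z|
= 3 + 1 + 2 + 1 + 4
= 4 + 2 + 5
= 6 + 5
= 11

11


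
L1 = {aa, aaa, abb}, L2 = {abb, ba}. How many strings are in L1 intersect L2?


L1 = {aa, aaa, abb}
L2 = {abb, ba}
Checking each string in L1 against L2:
  'aa': in L2? No
  'aaa': in L2? No
  'abb': in L2? Yes
Intersection = {abb}
|L1 ∩ L2| = 1

1


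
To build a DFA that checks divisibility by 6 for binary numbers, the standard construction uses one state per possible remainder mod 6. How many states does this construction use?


Divisibility by 6 is tracked via the remainder mod 6: 0, 1, ..., 5
The construction assigns one state to each remainder
Number of remainders = 6

6


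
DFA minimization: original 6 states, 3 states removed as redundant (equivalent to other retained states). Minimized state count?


Original DFA: 6 states
Redundant states removed: 3
Minimized states = original - removed
= 6 - 3
= 3

3


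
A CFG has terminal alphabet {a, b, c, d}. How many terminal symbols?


Terminal symbols: a, b, c, d
Counting each: a (#1), b (#2), c (#3), d (#4)
Total = 4

4


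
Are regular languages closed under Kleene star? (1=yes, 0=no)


Regular languages are closed under:
- Union (DFA product construction)
- Intersection (DFA product construction)
- Complement (swap accept/reject states)
- Concatenation (NFA construction)
- Kleene star (NFA construction)
Kleene star is in this list
Therefore: closed

1


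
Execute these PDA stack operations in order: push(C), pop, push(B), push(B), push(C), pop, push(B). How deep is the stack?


Tracing stack operations:
  push(C) -> stack = [C], depth=1
  pop -> removed C, stack = [], depth=0
  push(B) -> stack = [B], depth=1
  push(B) -> stack = [B,B], depth=2
  push(C) -> stack = [B,B,C], depth=3
  pop -> removed C, stack = [B,B], depth=2
  push(B) -> stack = [B,B,B], depth=3
Final depth = 3

3


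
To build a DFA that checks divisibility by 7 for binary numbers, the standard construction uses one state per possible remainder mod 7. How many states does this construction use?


Divisibility by 7 is tracked via the remainder mod 7: 0, 1, ..., 6
The construction assigns one state to each remainder
Number of remainders = 7

7


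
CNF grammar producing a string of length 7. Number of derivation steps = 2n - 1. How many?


Chomsky Normal Form derivation:
String length n = 7
Each step either:
  - Splits a nonterminal into two (n-1 such steps)
  - Converts a nonterminal to terminal (n such steps)
Total = (n-1) + n = 2n - 1
= 2(7) - 1
= 14 - 1
= 13

13


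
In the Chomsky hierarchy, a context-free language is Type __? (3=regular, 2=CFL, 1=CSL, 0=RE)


Chomsky hierarchy levels:
  Type 3: Regular (DFA/NFA/regex)
  Type 2: Context-free (PDA)
  Type 1: Context-sensitive
  Type 0: Recursively enumerable (TM)
'context-free' corresponds to Type 2

2
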